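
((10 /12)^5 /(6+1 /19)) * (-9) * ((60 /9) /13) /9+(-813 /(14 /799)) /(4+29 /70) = -1887887821985 /179608104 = -10511.15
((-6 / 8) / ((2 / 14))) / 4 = -21 / 16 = -1.31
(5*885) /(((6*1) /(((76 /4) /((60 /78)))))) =18216.25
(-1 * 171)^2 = 29241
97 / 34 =2.85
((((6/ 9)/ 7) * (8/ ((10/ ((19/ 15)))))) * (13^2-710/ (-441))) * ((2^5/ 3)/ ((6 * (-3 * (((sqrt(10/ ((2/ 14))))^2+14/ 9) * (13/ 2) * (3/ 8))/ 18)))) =-1463849984/ 1453745475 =-1.01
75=75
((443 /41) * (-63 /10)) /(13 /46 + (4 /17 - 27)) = 1212491 /471705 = 2.57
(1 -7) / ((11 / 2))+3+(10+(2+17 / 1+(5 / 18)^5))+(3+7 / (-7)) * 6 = 891910471 / 20785248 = 42.91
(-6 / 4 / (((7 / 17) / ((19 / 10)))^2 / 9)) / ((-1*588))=938961 / 1920800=0.49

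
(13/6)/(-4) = -13/24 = -0.54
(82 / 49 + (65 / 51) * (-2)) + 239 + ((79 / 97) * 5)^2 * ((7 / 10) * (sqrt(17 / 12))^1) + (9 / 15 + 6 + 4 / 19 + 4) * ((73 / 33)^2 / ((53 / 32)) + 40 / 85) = 218435 * sqrt(51) / 112908 + 1256739007441 / 4567434795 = 288.97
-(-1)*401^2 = 160801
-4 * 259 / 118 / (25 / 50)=-1036 / 59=-17.56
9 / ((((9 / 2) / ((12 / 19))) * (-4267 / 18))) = -432 / 81073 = -0.01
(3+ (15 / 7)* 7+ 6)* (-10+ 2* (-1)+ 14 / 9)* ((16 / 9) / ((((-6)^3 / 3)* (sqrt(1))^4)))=1504 / 243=6.19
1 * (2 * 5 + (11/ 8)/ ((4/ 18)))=259/ 16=16.19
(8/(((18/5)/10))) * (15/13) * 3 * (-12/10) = -1200/13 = -92.31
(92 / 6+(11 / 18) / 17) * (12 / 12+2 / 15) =4703 / 270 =17.42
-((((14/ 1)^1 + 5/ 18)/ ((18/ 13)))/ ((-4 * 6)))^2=-11162281/ 60466176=-0.18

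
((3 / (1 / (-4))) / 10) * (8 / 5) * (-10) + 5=121 / 5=24.20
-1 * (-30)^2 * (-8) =7200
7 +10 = 17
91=91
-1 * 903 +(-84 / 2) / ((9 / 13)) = -2891 / 3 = -963.67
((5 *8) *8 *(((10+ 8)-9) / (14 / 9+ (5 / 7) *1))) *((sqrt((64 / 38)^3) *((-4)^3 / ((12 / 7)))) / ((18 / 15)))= -722534400 *sqrt(38) / 51623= -86279.39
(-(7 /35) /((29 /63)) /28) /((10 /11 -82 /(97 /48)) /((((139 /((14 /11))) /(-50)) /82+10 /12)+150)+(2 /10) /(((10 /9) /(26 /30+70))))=-692720754275 /557710761854278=-0.00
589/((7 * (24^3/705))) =138415/32256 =4.29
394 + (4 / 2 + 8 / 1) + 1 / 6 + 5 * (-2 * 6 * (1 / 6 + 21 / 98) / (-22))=187205 / 462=405.21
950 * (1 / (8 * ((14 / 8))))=475 / 7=67.86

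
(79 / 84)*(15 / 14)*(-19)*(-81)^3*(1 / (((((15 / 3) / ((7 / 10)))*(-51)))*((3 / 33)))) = -307234.68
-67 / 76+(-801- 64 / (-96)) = -182677 / 228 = -801.21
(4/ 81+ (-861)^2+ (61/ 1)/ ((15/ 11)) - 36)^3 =407412495072409679.71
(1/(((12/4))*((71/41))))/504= 41/107352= 0.00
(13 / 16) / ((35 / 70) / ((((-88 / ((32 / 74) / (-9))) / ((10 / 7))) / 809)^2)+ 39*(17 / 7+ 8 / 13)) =8546991453 / 1250894321168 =0.01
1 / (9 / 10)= 10 / 9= 1.11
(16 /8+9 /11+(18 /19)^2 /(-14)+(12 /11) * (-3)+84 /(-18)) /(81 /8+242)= -3459272 /168199647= -0.02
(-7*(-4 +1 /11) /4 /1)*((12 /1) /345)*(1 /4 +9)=11137 /5060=2.20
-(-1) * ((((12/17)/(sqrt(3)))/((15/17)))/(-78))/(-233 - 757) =sqrt(3)/289575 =0.00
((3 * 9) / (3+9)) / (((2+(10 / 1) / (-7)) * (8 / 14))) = 441 / 64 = 6.89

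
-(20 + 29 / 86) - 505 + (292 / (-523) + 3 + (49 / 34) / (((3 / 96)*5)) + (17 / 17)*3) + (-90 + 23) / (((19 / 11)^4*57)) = -14506500576761711 / 28399345109610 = -510.80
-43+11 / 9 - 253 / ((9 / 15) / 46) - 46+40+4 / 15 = -874988 / 45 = -19444.18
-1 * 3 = -3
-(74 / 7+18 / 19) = -1532 / 133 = -11.52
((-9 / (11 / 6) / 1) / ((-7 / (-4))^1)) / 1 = -216 / 77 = -2.81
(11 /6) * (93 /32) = 5.33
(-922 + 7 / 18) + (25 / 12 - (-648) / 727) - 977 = -49612597 / 26172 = -1895.64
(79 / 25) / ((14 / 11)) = 869 / 350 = 2.48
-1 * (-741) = 741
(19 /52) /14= 0.03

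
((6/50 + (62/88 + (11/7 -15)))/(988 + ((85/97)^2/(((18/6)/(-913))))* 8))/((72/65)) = 11870987167/919680263040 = 0.01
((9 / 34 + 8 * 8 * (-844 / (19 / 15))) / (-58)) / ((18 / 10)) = 45913315 / 112404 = 408.47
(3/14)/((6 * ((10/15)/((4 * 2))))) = 3/7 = 0.43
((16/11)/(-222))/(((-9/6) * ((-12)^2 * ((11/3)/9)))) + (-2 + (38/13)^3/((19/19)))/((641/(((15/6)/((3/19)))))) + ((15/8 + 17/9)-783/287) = 208879336391785/130283547049656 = 1.60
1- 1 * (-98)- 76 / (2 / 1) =61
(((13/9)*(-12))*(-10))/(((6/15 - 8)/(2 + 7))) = -3900/19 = -205.26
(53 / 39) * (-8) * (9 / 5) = -1272 / 65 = -19.57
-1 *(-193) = 193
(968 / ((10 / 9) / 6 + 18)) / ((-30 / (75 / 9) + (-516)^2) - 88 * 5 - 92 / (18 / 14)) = 588060 / 2935771979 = 0.00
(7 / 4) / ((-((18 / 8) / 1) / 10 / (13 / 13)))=-70 / 9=-7.78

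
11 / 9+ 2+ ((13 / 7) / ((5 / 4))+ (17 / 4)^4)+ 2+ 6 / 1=27333883 / 80640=338.96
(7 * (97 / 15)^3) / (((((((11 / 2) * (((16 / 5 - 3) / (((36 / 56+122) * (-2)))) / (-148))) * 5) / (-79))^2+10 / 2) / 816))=2801304648014090131708928 / 9067774716611830125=308929.67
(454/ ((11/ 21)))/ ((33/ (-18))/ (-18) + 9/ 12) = 257418/ 253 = 1017.46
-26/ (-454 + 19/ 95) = 130/ 2269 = 0.06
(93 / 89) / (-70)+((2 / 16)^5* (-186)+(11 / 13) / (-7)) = -0.14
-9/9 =-1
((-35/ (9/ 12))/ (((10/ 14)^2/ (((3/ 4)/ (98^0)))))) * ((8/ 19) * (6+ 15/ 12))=-19894/ 95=-209.41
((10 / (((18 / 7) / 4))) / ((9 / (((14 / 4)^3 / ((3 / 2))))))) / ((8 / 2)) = 12005 / 972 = 12.35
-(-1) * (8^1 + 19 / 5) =59 / 5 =11.80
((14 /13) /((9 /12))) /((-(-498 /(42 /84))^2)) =-7 /4836078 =-0.00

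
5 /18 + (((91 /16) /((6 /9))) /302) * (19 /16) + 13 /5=20257223 /6958080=2.91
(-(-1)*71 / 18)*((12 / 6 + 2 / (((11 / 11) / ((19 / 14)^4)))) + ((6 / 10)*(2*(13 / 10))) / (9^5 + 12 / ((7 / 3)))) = 41270254060663 / 1191027574800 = 34.65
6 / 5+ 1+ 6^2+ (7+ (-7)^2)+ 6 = 501 / 5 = 100.20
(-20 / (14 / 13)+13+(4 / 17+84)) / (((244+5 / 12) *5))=112332 / 1745135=0.06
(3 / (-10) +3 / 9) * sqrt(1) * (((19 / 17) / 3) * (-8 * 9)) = -76 / 85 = -0.89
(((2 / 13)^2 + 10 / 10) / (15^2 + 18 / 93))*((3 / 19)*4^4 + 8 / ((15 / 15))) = 0.22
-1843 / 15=-122.87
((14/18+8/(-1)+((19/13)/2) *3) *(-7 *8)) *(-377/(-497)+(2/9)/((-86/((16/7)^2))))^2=4737395413463812/30298324264299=156.36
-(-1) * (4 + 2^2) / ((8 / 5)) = 5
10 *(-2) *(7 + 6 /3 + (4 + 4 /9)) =-2420 /9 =-268.89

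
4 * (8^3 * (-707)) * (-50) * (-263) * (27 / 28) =-18360345600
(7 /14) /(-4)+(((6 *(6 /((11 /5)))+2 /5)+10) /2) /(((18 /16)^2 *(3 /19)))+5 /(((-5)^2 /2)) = 7189211 /106920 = 67.24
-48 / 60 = -4 / 5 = -0.80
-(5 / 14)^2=-25 / 196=-0.13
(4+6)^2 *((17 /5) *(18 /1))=6120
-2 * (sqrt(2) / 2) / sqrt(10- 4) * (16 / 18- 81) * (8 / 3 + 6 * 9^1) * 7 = 857990 * sqrt(3) / 81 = 18346.69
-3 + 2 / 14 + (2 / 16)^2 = -1273 / 448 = -2.84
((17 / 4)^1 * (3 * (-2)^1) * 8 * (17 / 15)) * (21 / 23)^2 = -509796 / 2645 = -192.74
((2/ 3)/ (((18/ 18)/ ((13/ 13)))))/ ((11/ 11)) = 2/ 3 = 0.67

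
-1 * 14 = -14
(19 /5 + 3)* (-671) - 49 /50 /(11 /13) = -2510177 /550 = -4563.96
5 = 5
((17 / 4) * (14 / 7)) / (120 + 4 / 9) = 153 / 2168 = 0.07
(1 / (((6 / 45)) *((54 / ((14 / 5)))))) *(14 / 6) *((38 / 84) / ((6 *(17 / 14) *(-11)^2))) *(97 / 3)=90307 / 5998212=0.02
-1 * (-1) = 1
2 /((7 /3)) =6 /7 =0.86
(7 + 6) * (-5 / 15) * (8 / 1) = -104 / 3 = -34.67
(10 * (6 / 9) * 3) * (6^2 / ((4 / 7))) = 1260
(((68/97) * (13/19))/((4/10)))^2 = 4884100/3396649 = 1.44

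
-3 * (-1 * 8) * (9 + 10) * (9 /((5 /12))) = 49248 /5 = 9849.60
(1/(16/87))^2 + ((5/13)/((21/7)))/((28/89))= 29.97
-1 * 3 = -3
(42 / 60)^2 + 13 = 1349 / 100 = 13.49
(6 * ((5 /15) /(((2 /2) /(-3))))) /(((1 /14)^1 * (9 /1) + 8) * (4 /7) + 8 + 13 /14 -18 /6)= -196 /355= -0.55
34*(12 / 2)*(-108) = -22032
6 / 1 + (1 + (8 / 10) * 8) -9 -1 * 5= -3 / 5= -0.60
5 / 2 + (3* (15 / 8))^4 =4110865 / 4096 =1003.63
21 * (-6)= -126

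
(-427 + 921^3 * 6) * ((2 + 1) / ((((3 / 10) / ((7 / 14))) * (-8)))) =-23436896695 / 8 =-2929612086.88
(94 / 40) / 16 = 47 / 320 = 0.15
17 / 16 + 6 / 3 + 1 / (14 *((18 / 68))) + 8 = 11.33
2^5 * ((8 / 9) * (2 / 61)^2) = 1024 / 33489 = 0.03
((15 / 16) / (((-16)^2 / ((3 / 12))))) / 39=5 / 212992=0.00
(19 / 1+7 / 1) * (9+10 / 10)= 260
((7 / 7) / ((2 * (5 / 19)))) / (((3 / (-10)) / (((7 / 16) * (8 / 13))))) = -133 / 78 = -1.71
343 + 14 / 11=3787 / 11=344.27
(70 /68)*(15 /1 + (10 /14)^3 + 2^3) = 20035 /833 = 24.05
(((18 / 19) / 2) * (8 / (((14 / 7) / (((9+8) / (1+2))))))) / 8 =51 / 38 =1.34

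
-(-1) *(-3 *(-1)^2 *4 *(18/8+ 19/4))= -84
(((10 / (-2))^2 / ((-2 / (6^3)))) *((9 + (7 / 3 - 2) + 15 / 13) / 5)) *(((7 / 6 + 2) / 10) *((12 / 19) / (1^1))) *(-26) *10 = 294480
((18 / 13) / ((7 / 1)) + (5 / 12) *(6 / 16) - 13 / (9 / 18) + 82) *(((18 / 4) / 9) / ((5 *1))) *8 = 164103 / 3640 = 45.08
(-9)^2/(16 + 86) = 27/34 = 0.79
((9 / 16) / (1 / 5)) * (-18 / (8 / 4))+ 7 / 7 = -389 / 16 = -24.31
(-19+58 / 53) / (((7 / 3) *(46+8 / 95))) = -270465 / 1624238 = -0.17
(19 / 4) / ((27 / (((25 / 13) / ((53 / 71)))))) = 33725 / 74412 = 0.45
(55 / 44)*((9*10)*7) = 1575 / 2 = 787.50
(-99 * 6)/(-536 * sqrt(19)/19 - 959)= 1202586/1909627 - 35376 * sqrt(19)/1909627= 0.55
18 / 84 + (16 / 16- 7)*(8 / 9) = -215 / 42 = -5.12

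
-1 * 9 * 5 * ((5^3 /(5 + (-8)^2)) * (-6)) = 11250 /23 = 489.13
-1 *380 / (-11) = 380 / 11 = 34.55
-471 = -471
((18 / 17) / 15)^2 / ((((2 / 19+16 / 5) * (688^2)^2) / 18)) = 1539 / 12707533436764160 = 0.00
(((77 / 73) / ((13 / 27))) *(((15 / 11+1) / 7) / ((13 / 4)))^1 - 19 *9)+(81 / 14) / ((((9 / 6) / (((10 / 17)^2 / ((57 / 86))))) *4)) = -6210852381 / 36476713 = -170.27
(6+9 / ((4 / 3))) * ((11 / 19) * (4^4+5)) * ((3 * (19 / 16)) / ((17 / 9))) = 232551 / 64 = 3633.61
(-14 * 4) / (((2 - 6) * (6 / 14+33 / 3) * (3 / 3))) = 49 / 40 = 1.22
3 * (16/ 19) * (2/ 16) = 6/ 19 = 0.32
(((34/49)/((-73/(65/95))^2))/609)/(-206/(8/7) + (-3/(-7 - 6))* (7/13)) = -3884296/6990186579116685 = -0.00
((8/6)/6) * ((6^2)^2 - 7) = 2578/9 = 286.44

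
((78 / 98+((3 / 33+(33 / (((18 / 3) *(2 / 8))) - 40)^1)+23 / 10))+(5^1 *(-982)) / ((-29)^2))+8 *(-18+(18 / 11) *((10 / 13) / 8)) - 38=-11867845359 / 58928870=-201.39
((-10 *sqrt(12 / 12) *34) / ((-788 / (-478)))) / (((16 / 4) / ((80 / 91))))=-45.33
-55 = -55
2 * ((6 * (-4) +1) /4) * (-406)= 4669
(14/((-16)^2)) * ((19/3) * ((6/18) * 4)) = 0.46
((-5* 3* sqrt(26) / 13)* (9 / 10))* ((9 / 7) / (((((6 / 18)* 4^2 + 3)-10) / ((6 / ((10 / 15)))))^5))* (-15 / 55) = -10460353203* sqrt(26) / 6256250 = -8525.48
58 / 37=1.57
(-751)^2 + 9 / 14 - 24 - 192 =7892999 / 14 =563785.64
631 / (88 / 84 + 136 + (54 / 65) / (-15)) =4306575 / 934972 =4.61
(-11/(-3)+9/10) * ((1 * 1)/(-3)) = -137/90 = -1.52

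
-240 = -240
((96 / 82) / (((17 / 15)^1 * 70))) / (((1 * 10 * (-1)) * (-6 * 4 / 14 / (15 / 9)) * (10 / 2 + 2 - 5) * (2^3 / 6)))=3 / 5576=0.00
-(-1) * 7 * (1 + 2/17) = 7.82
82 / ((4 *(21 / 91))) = 533 / 6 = 88.83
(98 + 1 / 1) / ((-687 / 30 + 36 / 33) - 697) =-10890 / 79069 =-0.14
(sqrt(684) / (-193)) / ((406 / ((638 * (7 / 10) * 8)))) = -264 * sqrt(19) / 965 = -1.19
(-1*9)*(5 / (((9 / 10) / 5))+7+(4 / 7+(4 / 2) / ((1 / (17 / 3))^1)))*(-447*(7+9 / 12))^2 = -564720376509 / 112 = -5042146218.83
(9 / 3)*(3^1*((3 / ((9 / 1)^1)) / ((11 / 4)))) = 12 / 11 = 1.09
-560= -560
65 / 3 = 21.67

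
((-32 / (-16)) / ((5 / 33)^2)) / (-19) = -2178 / 475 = -4.59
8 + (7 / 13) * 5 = 139 / 13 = 10.69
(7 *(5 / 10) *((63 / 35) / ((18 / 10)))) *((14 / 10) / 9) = 49 / 90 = 0.54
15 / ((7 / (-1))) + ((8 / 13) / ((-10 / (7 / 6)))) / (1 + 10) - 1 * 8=-152393 / 15015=-10.15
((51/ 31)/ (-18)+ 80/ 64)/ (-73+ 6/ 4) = -0.02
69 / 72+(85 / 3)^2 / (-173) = -45863 / 12456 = -3.68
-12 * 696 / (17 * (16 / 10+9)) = -41760 / 901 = -46.35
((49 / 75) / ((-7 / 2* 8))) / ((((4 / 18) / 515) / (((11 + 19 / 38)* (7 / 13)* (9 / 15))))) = -1044729 / 5200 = -200.91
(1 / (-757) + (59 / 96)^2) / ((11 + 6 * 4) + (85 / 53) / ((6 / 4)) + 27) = 139172753 / 23320154112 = 0.01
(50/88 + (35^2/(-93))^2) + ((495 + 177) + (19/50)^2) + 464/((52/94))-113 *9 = 516354963863/773004375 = 667.98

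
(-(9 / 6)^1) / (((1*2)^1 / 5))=-15 / 4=-3.75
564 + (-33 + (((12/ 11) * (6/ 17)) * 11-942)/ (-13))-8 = 131525/ 221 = 595.14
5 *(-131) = -655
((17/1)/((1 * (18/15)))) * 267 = 7565/2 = 3782.50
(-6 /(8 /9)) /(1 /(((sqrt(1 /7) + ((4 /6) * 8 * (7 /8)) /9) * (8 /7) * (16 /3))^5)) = -249820535163191296 /15193211036787 - 171328315611676672 * sqrt(7) /27572864474169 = -32882.70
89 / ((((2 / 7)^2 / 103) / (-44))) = -4941013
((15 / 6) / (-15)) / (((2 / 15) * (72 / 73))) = -365 / 288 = -1.27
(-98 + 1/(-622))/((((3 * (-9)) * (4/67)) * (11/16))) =907582/10263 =88.43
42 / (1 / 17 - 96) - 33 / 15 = -3073 / 1165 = -2.64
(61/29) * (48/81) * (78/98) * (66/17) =279136/72471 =3.85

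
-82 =-82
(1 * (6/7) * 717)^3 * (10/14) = 165801731.80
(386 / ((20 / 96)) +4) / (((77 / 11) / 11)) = 102124 / 35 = 2917.83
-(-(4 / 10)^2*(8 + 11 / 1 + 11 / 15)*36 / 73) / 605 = 14208 / 5520625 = 0.00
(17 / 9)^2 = 289 / 81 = 3.57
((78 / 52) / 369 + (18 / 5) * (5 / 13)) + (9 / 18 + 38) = 63782 / 1599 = 39.89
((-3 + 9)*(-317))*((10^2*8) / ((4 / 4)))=-1521600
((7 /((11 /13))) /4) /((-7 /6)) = -39 /22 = -1.77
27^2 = 729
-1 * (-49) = 49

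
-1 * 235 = -235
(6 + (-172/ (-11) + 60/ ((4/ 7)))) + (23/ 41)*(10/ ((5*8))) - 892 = -1380463/ 1804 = -765.22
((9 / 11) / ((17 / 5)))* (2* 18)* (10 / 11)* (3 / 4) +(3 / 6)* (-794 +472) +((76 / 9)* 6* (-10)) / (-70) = -6386903 / 43197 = -147.86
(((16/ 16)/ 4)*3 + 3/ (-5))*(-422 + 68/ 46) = -7254/ 115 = -63.08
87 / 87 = 1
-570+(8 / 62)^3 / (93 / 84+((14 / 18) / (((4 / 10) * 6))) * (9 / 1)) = -2869764342 / 5034679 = -570.00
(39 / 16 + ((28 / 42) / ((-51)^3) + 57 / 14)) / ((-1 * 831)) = -290107513 / 37038281616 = -0.01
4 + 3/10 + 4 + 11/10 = 47/5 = 9.40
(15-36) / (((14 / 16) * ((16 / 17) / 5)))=-255 / 2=-127.50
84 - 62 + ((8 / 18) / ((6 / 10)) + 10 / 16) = 5047 / 216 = 23.37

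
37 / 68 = 0.54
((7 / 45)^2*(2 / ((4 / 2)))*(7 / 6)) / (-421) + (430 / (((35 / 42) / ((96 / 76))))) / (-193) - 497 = -9385703035231 / 18757255050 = -500.38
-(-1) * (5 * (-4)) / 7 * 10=-200 / 7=-28.57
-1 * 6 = -6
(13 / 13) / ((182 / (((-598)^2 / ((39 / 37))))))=39146 / 21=1864.10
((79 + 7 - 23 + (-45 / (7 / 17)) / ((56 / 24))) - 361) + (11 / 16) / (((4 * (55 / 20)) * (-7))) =-270359 / 784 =-344.85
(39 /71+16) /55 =235 /781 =0.30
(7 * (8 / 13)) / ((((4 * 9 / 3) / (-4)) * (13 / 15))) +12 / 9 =-164 / 507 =-0.32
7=7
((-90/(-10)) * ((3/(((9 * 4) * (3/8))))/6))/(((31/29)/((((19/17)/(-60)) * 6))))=-551/15810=-0.03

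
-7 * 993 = -6951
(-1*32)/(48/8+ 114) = -4/15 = -0.27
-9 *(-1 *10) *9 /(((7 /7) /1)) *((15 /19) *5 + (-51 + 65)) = 276210 /19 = 14537.37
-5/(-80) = 1/16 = 0.06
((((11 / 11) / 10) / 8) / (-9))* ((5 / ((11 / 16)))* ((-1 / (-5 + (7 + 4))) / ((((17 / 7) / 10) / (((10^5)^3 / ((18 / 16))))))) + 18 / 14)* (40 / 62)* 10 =783999999999999772795 / 19721394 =39753782110940.02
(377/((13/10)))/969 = 290/969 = 0.30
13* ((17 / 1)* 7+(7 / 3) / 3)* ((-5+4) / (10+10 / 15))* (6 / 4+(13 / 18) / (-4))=-665665 / 3456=-192.61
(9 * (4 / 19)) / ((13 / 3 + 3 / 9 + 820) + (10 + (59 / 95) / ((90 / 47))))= 16200 / 7139173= 0.00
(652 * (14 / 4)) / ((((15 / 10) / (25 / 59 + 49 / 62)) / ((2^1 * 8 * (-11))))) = -1783647712 / 5487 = -325067.93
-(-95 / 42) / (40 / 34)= 323 / 168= 1.92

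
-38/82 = -19/41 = -0.46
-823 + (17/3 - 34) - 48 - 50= -2848/3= -949.33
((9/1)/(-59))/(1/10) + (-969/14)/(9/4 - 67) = -48828/106967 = -0.46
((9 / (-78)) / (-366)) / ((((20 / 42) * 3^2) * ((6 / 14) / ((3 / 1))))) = 0.00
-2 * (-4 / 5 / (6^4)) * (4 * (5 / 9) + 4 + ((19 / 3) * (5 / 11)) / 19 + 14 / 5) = 4541 / 400950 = 0.01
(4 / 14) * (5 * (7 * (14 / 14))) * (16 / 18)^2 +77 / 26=22877 / 2106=10.86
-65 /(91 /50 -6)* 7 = 22750 /209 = 108.85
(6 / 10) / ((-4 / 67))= -201 / 20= -10.05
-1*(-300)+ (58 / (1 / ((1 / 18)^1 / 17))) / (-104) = 4773571 / 15912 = 300.00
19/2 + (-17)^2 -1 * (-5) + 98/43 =26297/86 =305.78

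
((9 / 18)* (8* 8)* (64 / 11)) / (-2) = -1024 / 11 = -93.09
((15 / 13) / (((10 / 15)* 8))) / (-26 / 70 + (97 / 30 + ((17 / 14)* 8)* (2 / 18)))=14175 / 258232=0.05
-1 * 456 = -456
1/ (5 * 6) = 1/ 30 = 0.03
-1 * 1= -1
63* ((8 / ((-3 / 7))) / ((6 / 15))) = -2940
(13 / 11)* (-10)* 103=-13390 / 11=-1217.27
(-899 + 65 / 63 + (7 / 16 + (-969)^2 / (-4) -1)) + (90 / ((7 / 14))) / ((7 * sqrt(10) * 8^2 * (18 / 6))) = -237523891 / 1008 + 3 * sqrt(10) / 224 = -235638.74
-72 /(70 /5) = -5.14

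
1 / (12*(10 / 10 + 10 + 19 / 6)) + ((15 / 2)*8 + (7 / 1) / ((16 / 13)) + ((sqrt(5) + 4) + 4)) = sqrt(5) + 100223 / 1360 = 75.93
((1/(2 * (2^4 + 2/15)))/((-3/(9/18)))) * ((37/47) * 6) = -555/22748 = -0.02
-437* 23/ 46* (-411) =179607/ 2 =89803.50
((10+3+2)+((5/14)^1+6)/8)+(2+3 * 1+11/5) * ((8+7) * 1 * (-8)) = -94999/112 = -848.21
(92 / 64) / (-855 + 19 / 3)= -0.00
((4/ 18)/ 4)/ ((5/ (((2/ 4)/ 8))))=0.00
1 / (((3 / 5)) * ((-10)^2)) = 1 / 60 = 0.02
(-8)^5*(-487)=15958016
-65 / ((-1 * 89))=65 / 89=0.73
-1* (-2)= 2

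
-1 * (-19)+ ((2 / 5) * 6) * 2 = 119 / 5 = 23.80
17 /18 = 0.94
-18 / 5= -3.60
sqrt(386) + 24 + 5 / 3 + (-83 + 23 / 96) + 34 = -739 / 32 + sqrt(386) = -3.45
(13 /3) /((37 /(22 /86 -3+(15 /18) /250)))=-459641 /1431900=-0.32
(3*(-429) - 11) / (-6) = 649 / 3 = 216.33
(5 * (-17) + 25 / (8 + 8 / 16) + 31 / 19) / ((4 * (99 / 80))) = -519560 / 31977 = -16.25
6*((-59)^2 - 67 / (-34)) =355263 / 17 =20897.82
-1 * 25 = -25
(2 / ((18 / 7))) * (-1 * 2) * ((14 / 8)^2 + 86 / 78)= -18193 / 2808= -6.48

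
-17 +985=968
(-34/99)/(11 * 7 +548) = -34/61875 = -0.00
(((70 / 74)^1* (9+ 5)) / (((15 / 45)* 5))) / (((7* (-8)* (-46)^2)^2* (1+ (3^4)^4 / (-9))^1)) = -0.00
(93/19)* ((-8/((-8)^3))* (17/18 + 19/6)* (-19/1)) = -1147/192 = -5.97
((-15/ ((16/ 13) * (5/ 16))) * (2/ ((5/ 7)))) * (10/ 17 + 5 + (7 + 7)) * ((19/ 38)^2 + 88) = -32090877/ 170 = -188769.86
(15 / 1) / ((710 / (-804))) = -1206 / 71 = -16.99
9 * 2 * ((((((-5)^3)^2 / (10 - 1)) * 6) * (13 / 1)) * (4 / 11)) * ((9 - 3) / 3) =19500000 / 11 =1772727.27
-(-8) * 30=240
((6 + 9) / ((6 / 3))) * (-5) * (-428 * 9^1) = 144450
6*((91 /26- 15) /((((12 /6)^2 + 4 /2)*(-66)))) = 23 /132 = 0.17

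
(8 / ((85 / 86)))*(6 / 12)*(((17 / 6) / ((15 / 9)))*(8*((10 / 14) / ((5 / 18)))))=24768 / 175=141.53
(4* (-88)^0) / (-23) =-4 / 23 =-0.17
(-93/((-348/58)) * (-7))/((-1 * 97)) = 217/194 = 1.12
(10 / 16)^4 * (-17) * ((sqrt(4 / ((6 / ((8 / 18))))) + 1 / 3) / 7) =-10625 * sqrt(6) / 129024-10625 / 86016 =-0.33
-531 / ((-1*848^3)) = 531 / 609800192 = 0.00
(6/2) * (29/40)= 87/40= 2.18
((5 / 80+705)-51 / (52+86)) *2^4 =259327 / 23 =11275.09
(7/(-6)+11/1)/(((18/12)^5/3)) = 944/243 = 3.88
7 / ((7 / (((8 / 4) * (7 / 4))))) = 7 / 2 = 3.50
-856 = -856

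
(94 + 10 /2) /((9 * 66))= 1 /6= 0.17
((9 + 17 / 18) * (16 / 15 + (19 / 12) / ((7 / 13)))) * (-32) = -133892 / 105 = -1275.16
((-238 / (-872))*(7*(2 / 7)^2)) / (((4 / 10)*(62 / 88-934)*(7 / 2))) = -748 / 6266519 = -0.00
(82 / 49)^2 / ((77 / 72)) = 484128 / 184877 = 2.62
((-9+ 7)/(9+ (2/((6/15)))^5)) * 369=-369/1567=-0.24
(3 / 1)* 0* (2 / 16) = 0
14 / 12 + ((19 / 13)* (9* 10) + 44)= 13783 / 78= 176.71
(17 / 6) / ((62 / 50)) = 425 / 186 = 2.28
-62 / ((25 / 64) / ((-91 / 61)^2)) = -353.23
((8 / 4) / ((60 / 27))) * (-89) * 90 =-7209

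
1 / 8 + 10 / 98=89 / 392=0.23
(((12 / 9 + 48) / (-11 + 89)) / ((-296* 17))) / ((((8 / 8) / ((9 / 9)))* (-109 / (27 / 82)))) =3 / 7901192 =0.00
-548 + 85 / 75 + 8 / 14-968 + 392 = -1122.30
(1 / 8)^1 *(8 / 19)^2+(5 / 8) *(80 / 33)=18314 / 11913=1.54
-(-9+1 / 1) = 8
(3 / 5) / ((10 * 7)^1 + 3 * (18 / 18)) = 3 / 365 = 0.01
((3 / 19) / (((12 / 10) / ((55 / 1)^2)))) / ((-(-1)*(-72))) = -15125 / 2736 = -5.53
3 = 3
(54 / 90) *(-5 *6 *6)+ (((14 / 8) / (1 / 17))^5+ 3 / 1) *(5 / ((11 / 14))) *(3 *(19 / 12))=15869251448191 / 22528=704423448.52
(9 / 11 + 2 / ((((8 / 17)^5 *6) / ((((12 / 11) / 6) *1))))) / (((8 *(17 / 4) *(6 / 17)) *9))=1862225 / 58392576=0.03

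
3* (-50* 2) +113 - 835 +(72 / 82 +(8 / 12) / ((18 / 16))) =-1129726 / 1107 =-1020.53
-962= -962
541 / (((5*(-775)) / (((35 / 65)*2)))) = -7574 / 50375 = -0.15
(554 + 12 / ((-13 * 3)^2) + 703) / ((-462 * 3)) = -637303 / 702702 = -0.91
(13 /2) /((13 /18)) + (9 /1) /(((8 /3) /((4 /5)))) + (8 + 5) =247 /10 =24.70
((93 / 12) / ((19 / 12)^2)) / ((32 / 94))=13113 / 1444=9.08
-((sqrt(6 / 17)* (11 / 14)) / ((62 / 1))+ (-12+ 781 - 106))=-663 - 11* sqrt(102) / 14756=-663.01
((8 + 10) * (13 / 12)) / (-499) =-39 / 998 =-0.04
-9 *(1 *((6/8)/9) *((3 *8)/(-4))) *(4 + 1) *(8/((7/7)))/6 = 30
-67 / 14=-4.79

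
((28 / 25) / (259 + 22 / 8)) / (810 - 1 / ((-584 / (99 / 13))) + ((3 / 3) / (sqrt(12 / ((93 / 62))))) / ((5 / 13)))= 0.00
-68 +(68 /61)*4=-63.54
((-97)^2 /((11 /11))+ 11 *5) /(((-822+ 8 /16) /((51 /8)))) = -120666 /1643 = -73.44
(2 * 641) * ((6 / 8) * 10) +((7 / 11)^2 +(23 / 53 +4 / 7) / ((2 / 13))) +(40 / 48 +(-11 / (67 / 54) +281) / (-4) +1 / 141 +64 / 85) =459265967567639 / 48062998060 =9555.50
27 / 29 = 0.93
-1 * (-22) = 22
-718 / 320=-359 / 160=-2.24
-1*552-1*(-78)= -474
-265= -265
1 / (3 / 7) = 7 / 3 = 2.33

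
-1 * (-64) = 64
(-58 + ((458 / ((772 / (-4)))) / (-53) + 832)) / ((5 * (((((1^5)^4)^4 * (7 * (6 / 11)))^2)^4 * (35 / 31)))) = 6576766906925743 / 2166584159060546400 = 0.00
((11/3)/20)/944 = 11/56640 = 0.00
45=45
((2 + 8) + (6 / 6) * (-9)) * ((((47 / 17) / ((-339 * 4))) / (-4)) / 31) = 47 / 2858448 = 0.00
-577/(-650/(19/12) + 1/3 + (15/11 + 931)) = -361779/327401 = -1.11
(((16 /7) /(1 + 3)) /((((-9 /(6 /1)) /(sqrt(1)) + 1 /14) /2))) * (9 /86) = -18 /215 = -0.08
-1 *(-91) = 91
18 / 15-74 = -364 / 5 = -72.80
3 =3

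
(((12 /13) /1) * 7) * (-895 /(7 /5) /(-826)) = 26850 /5369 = 5.00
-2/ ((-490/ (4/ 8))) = 0.00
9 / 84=3 / 28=0.11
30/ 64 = 15/ 32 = 0.47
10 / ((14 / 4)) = 2.86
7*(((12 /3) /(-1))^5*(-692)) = 4960256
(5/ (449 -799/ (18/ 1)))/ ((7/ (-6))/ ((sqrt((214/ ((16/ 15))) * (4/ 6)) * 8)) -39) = -1081641600/ 3413624478013 +15120 * sqrt(535)/ 3413624478013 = -0.00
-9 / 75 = -3 / 25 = -0.12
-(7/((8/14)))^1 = -49/4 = -12.25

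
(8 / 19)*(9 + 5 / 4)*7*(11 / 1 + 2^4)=15498 / 19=815.68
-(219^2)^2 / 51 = -766752507 / 17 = -45103088.65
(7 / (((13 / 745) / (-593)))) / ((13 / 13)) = -3092495 / 13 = -237884.23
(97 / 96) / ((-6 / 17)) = -1649 / 576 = -2.86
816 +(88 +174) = 1078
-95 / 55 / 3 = -19 / 33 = -0.58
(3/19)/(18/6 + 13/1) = 3/304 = 0.01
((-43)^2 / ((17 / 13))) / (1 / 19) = 456703 / 17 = 26864.88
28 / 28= 1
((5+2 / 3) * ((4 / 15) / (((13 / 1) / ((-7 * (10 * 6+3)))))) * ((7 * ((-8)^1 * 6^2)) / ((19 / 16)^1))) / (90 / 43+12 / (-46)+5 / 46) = 212589490176 / 4741165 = 44839.08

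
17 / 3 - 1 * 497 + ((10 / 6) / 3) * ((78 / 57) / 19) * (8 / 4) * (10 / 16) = -3192359 / 6498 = -491.28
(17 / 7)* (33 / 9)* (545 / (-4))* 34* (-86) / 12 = 74499865 / 252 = 295634.38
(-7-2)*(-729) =6561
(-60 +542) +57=539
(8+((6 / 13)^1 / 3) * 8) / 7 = 120 / 91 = 1.32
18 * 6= 108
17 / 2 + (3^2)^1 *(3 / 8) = 11.88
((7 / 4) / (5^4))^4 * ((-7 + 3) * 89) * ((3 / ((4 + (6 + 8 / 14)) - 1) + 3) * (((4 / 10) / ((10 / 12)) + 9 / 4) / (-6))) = 2158472589 / 65429687500000000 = 0.00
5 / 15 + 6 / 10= 14 / 15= 0.93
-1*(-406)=406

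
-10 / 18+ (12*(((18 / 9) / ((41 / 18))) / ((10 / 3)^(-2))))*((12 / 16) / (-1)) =-32605 / 369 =-88.36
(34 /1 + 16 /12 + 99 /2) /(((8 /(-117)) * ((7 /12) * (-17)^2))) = -7.36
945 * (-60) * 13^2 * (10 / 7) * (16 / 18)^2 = -10816000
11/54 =0.20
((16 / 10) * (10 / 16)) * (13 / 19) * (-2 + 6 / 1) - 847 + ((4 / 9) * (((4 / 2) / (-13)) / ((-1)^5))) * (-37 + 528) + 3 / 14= -810.48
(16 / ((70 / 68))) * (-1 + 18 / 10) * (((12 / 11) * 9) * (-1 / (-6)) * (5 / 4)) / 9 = 1088 / 385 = 2.83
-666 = -666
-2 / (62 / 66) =-66 / 31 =-2.13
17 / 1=17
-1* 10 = -10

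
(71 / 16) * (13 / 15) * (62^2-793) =938691 / 80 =11733.64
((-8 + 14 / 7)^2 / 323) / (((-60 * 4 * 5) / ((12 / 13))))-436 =-45769109 / 104975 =-436.00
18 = 18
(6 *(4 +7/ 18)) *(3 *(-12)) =-948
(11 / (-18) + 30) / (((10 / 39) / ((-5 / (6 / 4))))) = -6877 / 18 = -382.06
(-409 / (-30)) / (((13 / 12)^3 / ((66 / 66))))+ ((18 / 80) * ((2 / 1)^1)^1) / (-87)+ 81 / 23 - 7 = 7.24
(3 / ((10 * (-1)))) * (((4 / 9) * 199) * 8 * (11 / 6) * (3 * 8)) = -140096 / 15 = -9339.73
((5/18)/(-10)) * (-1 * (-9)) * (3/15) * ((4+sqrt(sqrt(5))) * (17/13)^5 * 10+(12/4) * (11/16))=-10.61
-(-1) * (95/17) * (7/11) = 665/187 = 3.56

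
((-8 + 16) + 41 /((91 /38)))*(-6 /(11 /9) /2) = -61722 /1001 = -61.66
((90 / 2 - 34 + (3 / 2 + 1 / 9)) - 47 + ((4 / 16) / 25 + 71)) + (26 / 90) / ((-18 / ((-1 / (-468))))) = 5339353 / 145800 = 36.62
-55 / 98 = -0.56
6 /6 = 1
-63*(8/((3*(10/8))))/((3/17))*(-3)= 11424/5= 2284.80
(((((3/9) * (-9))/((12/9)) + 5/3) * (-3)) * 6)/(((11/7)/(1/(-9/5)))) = -245/66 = -3.71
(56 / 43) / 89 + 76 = 290908 / 3827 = 76.01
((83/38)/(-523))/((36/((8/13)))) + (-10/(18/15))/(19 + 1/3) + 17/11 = 826576265/741757302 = 1.11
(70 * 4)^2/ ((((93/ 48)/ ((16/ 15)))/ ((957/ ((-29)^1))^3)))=-48084664320/ 31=-1551118203.87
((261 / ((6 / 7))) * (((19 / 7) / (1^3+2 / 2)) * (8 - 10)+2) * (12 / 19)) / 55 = -522 / 209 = -2.50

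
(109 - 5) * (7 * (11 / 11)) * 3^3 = 19656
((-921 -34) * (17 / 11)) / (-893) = 16235 / 9823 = 1.65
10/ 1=10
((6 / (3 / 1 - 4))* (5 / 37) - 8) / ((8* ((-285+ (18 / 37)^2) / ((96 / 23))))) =48248 / 2988781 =0.02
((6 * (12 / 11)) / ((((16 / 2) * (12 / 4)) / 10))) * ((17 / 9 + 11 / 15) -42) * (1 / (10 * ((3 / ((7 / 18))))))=-6202 / 4455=-1.39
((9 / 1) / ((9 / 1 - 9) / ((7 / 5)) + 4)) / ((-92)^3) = -9 / 3114752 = -0.00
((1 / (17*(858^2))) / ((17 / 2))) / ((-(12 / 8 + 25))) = -1 / 2818955997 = -0.00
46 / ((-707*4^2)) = -23 / 5656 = -0.00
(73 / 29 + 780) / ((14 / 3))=68079 / 406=167.68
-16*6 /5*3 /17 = -288 /85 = -3.39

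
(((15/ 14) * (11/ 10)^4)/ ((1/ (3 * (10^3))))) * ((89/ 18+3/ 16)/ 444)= 10819699/ 198912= 54.39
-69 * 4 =-276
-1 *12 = -12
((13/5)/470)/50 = 13/117500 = 0.00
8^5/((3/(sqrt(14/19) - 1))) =-32768/3 +32768* sqrt(266)/57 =-1546.70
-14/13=-1.08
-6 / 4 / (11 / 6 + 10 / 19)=-171 / 269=-0.64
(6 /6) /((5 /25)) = 5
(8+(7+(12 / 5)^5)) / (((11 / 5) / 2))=591414 / 6875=86.02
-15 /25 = -3 /5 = -0.60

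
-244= -244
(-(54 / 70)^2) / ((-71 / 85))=12393 / 17395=0.71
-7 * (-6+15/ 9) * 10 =303.33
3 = 3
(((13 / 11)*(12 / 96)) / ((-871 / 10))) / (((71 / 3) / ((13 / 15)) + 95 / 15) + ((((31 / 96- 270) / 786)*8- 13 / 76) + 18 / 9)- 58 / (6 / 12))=2912130 / 142982207533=0.00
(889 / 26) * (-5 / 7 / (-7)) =635 / 182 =3.49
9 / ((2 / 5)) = 45 / 2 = 22.50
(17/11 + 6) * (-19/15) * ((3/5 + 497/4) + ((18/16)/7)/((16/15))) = -883124731/739200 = -1194.70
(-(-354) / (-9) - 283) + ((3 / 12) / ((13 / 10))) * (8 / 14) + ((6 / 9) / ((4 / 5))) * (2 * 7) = -84782 / 273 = -310.56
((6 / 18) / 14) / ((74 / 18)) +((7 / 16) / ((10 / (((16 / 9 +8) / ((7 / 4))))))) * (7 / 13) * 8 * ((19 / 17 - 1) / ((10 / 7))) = 2382791 / 25757550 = 0.09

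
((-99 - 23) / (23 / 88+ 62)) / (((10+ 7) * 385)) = -976 / 3260005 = -0.00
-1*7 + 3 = -4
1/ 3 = 0.33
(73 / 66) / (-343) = -0.00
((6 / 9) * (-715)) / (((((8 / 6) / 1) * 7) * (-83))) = 715 / 1162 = 0.62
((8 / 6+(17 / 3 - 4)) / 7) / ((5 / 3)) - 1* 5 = -166 / 35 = -4.74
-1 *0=0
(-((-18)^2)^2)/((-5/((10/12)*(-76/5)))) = -1329696/5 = -265939.20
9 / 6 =3 / 2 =1.50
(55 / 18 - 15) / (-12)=1.00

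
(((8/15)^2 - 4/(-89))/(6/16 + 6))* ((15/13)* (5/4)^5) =60625/333216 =0.18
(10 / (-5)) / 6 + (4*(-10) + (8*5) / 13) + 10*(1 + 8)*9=30137 / 39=772.74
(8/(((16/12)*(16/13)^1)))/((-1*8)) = -39/64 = -0.61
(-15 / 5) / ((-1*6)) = 1 / 2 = 0.50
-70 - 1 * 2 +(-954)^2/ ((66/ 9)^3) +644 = 7665947/ 2662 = 2879.77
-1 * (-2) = 2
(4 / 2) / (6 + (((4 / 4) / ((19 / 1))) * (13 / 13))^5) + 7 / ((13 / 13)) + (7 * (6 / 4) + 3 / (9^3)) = 128791821893 / 7220305170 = 17.84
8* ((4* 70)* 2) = 4480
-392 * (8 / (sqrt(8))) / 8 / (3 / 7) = -686 * sqrt(2) / 3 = -323.38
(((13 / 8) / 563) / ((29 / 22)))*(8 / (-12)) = -143 / 97962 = -0.00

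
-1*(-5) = 5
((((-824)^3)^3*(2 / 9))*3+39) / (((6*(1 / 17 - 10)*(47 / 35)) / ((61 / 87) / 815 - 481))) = -710743714427517968798734654414947158 / 1013757147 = -701098597953971286575535900.00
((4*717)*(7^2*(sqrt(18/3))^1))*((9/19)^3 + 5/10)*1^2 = 584402322*sqrt(6)/6859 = 208702.07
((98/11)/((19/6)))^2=345744/43681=7.92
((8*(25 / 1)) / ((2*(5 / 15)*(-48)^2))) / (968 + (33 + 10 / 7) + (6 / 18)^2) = 105 / 808448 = 0.00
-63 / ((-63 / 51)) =51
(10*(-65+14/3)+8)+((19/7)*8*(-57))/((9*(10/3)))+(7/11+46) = -681397/1155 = -589.95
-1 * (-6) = 6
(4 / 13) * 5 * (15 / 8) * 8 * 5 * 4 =461.54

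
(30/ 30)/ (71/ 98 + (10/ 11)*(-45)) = -0.02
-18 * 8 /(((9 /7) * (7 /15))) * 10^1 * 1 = -2400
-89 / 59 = -1.51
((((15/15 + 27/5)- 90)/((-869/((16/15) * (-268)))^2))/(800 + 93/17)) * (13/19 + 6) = -79394824192/1057542910875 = -0.08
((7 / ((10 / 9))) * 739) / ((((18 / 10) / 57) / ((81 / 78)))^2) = 6806866185 / 1352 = 5034664.34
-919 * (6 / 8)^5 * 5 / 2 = -1116585 / 2048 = -545.21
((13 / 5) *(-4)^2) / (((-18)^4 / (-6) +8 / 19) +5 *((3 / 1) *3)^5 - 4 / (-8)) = 7904 / 52772485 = 0.00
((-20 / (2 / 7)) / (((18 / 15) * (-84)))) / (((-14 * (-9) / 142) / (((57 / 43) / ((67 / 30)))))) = 168625 / 363006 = 0.46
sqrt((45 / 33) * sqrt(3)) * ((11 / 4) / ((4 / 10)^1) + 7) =111 * 3^(3 / 4) * sqrt(55) / 88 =21.32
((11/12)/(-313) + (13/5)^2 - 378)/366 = -34859711/34367400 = -1.01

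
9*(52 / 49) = 468 / 49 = 9.55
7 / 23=0.30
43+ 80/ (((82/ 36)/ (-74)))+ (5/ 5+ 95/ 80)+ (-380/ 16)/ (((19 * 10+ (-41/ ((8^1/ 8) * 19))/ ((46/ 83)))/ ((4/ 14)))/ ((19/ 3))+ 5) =-6001263366629/ 2349698192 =-2554.06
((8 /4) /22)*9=0.82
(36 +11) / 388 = 47 / 388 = 0.12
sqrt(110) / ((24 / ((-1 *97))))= -97 *sqrt(110) / 24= -42.39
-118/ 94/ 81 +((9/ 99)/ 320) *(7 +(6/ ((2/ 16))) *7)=1098121/ 13400640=0.08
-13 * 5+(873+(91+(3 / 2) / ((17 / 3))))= 30575 / 34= 899.26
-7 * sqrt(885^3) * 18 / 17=-195135.61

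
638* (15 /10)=957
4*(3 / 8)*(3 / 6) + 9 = 39 / 4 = 9.75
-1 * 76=-76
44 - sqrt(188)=44 - 2 * sqrt(47)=30.29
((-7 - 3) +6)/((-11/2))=0.73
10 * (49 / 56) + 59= 271 / 4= 67.75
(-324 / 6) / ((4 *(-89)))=27 / 178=0.15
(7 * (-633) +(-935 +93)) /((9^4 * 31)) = -5273 /203391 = -0.03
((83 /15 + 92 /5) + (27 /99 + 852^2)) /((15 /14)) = 1676894156 /2475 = 677532.99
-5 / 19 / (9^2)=-5 / 1539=-0.00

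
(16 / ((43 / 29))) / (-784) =-29 / 2107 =-0.01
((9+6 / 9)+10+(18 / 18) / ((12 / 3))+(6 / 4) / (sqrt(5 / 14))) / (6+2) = 2.80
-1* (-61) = 61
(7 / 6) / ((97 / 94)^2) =1.10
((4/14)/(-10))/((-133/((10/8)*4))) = 1/931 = 0.00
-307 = -307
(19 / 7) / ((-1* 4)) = -19 / 28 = -0.68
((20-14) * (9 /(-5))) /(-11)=54 /55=0.98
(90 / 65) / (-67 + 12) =-18 / 715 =-0.03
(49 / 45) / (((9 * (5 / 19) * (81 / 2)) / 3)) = 1862 / 54675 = 0.03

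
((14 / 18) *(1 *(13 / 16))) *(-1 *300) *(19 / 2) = -43225 / 24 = -1801.04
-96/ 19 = -5.05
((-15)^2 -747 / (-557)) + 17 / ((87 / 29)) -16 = 360949 / 1671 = 216.01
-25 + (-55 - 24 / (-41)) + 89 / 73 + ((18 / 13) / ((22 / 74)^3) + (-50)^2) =128149000405 / 51787879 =2474.50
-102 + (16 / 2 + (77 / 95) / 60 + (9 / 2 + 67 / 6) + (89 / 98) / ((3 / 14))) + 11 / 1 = -838987 / 13300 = -63.08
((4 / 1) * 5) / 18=10 / 9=1.11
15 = 15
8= 8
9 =9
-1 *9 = -9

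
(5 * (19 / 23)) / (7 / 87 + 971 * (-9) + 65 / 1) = -8265 / 17356513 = -0.00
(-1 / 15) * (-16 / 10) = 8 / 75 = 0.11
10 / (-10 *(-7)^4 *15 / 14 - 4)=-10 / 25729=-0.00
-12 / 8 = -3 / 2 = -1.50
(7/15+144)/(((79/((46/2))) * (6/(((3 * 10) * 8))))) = 398728/237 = 1682.40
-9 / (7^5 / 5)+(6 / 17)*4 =402603 / 285719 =1.41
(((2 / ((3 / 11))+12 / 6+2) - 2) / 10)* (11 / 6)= 77 / 45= 1.71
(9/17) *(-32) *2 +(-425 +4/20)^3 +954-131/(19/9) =-3095003883177/40375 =-76656442.93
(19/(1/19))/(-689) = -0.52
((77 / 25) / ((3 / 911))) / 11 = 6377 / 75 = 85.03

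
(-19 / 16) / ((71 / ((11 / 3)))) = -209 / 3408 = -0.06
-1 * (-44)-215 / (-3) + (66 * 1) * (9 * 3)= 5693 / 3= 1897.67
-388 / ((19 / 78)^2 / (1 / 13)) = -181584 / 361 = -503.00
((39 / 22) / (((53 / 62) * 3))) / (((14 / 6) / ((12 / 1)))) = 14508 / 4081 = 3.56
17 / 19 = 0.89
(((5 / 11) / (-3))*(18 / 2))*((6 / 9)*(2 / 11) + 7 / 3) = -405 / 121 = -3.35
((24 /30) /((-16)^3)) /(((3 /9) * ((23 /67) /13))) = -2613 /117760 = -0.02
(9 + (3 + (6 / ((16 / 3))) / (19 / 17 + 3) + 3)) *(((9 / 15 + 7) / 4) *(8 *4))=928.61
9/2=4.50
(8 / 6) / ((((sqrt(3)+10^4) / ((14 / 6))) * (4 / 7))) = 490000 / 899999973 - 49 * sqrt(3) / 899999973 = 0.00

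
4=4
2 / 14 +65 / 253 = 708 / 1771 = 0.40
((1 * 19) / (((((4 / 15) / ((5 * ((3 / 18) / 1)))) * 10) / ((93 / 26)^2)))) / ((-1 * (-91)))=821655 / 984256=0.83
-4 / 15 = -0.27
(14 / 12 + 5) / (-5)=-37 / 30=-1.23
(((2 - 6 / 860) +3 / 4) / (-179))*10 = -2359 / 15394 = -0.15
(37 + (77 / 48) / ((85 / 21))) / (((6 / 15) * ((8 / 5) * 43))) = 254295 / 187136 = 1.36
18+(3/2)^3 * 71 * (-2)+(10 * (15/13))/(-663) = -5300885/11492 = -461.27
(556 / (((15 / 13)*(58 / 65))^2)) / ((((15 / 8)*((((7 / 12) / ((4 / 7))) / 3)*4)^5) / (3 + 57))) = 853509151752192 / 237561684409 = 3592.79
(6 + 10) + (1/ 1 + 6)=23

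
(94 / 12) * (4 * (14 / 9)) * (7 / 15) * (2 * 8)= 147392 / 405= 363.93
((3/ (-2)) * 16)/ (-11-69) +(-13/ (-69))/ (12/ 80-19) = 5803/ 20010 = 0.29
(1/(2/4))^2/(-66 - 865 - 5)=-1/234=-0.00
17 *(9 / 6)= 51 / 2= 25.50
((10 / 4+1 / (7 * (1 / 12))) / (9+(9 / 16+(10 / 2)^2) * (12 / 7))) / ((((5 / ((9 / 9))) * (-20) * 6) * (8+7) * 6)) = -59 / 39933000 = -0.00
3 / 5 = 0.60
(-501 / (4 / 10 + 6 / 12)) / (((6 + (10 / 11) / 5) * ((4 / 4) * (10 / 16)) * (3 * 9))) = -7348 / 1377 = -5.34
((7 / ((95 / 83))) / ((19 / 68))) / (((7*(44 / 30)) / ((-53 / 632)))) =-224349 / 1254836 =-0.18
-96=-96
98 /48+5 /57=971 /456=2.13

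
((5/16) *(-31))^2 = 24025/256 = 93.85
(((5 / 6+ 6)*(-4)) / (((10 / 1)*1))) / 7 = -0.39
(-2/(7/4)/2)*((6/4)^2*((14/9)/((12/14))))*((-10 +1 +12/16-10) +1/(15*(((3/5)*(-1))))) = 4627/108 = 42.84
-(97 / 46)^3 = -912673 / 97336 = -9.38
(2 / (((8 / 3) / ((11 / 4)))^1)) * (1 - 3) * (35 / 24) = -385 / 64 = -6.02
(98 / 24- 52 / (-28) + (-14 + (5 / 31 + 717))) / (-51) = -1846501 / 132804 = -13.90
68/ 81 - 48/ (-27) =212/ 81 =2.62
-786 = -786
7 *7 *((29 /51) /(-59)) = -1421 /3009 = -0.47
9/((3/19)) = 57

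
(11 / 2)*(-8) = -44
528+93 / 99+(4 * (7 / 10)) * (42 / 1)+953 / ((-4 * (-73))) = 31307513 / 48180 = 649.80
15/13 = 1.15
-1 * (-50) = 50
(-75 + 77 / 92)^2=46553329 / 8464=5500.16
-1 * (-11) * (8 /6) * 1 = 44 /3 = 14.67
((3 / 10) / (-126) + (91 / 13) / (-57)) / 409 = -333 / 1087940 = -0.00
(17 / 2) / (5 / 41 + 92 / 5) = 3485 / 7594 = 0.46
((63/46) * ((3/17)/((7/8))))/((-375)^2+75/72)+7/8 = 9237464161/10557078200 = 0.88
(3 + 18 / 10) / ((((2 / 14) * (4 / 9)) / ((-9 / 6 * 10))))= -1134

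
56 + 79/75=4279/75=57.05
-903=-903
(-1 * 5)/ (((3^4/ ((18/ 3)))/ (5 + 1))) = -20/ 9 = -2.22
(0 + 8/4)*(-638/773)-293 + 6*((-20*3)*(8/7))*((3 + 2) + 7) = -28309235/5411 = -5231.79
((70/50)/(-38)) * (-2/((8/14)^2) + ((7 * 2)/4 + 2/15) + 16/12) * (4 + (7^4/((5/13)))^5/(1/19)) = 182567197228010154814049397/23750000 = 7687039883284638097.43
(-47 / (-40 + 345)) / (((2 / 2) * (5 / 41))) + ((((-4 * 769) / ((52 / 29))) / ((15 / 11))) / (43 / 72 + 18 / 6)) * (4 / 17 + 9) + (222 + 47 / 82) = -21533463873601 / 7157736950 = -3008.42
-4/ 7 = -0.57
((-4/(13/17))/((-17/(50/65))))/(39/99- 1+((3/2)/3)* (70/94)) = -24816/24505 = -1.01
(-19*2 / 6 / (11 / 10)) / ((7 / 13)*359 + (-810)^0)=-1235 / 41679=-0.03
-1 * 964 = -964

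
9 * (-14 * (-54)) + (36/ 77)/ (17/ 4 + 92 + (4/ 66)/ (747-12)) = 63537042492/ 9338183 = 6804.00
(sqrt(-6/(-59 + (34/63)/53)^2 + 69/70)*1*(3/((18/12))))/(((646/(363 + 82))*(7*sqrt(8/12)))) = 267*sqrt(31176149553745)/6234793418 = 0.24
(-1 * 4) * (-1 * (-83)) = -332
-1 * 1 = -1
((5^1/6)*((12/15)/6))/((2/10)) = 5/9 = 0.56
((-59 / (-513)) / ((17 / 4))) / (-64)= -59 / 139536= -0.00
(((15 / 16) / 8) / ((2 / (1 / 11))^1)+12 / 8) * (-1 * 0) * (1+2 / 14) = 0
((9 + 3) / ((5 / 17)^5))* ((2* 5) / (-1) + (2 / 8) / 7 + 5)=-592080369 / 21875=-27066.53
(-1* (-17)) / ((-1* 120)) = -17 / 120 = -0.14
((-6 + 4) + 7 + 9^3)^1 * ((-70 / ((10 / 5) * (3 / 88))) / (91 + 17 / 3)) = -7795.59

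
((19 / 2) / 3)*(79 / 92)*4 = 1501 / 138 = 10.88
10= 10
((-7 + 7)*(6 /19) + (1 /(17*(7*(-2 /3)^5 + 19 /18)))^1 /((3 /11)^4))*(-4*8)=-2811072 /1105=-2543.96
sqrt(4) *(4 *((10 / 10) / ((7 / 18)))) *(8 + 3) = 1584 / 7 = 226.29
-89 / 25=-3.56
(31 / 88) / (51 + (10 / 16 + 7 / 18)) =279 / 41195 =0.01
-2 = -2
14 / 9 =1.56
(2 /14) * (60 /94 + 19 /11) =1223 /3619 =0.34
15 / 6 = 5 / 2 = 2.50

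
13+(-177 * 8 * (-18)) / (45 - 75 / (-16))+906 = 379471 / 265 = 1431.97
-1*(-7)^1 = 7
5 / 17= 0.29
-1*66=-66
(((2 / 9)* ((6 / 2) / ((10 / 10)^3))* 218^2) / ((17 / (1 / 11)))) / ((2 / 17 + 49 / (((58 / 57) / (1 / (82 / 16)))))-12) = -56506036 / 829191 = -68.15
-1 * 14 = -14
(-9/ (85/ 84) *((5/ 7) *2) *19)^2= 16842816/ 289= 58279.64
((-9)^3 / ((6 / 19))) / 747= -3.09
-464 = -464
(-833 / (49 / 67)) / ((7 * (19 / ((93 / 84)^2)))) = -1094579 / 104272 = -10.50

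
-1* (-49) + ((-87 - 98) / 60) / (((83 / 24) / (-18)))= 5399 / 83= 65.05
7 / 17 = 0.41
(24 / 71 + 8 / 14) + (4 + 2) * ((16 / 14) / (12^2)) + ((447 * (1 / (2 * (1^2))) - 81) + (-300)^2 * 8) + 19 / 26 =13958554793 / 19383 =720144.19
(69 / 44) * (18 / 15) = 207 / 110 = 1.88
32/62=16/31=0.52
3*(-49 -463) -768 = -2304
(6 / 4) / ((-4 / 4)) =-3 / 2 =-1.50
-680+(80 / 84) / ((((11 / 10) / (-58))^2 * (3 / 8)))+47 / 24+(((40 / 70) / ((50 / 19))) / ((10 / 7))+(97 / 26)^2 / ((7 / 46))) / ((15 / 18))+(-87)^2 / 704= 335129198717077 / 51531480000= 6503.39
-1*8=-8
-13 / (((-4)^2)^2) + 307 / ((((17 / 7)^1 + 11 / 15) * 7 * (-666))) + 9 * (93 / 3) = 657860423 / 2358528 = 278.93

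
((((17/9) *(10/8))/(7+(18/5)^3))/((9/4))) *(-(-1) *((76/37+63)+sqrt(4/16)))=5726875/4466862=1.28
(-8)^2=64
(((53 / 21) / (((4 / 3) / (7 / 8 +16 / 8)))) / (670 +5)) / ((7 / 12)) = 0.01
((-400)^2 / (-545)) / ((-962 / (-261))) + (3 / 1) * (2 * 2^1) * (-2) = -5434296 / 52429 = -103.65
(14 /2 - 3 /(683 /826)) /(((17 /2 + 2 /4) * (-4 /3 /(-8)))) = 4606 /2049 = 2.25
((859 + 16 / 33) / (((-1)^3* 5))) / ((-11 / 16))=453808 / 1815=250.03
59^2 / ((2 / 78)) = 135759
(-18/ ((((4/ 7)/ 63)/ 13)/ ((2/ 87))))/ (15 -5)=-17199/ 290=-59.31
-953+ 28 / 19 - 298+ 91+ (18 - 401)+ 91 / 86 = -2517125 / 1634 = -1540.47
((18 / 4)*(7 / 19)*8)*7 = 1764 / 19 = 92.84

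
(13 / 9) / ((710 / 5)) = 13 / 1278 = 0.01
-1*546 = -546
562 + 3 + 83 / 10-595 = -217 / 10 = -21.70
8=8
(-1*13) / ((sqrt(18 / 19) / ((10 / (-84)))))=65*sqrt(38) / 252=1.59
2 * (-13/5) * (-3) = 78/5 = 15.60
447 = 447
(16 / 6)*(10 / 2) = 40 / 3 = 13.33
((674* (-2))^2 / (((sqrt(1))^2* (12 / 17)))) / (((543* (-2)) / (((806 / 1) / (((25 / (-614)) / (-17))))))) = -797682308.55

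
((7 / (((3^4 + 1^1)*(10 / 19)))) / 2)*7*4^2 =1862 / 205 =9.08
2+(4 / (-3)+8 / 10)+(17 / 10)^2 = 1307 / 300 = 4.36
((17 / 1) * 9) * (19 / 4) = 2907 / 4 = 726.75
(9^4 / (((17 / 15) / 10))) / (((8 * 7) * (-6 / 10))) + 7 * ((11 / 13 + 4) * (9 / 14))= -10526679 / 6188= -1701.14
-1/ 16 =-0.06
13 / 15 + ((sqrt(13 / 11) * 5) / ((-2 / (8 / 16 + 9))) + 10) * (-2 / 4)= -62 / 15 + 95 * sqrt(143) / 88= 8.78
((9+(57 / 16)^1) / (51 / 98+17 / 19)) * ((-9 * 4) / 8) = -1684179 / 42160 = -39.95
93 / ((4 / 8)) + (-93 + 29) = 122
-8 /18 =-4 /9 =-0.44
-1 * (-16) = 16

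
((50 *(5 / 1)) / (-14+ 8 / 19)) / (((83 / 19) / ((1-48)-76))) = 1850125 / 3569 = 518.39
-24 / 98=-12 / 49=-0.24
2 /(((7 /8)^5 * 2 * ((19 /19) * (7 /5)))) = 163840 /117649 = 1.39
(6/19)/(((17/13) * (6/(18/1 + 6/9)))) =728/969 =0.75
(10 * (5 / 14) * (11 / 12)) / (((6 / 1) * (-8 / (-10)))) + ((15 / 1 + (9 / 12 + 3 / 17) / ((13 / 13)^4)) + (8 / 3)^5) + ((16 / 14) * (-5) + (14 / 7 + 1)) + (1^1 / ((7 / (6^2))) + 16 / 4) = 146097773 / 925344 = 157.88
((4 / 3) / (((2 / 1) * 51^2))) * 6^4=96 / 289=0.33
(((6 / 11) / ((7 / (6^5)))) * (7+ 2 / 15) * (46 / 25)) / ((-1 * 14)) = -38273472 / 67375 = -568.07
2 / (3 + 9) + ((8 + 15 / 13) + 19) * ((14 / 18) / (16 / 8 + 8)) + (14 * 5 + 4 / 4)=28609 / 390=73.36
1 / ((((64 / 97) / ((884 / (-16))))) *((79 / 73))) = -1564901 / 20224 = -77.38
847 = 847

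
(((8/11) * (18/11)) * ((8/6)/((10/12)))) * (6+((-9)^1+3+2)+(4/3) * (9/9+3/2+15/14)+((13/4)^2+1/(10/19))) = 775128/21175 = 36.61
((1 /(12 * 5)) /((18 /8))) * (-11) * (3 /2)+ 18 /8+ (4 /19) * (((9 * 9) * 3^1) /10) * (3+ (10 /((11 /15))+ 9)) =5013919 /37620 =133.28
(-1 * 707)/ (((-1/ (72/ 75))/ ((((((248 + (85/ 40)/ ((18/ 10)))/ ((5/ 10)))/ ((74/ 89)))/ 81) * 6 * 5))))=2257803086/ 14985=150670.88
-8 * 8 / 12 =-16 / 3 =-5.33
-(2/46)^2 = -1/529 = -0.00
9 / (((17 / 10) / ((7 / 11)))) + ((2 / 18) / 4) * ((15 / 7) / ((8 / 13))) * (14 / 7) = 223835 / 62832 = 3.56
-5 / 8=-0.62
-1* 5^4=-625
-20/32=-5/8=-0.62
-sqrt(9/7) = -3*sqrt(7)/7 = -1.13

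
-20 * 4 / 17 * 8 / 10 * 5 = -18.82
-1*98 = -98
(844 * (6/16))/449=633/898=0.70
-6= -6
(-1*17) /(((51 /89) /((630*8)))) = -149520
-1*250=-250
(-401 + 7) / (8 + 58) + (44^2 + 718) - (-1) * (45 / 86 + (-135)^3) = -6975027655 / 2838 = -2457726.45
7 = 7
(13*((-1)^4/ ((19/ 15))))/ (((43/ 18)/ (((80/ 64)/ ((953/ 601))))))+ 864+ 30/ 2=1374054333/ 1557202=882.39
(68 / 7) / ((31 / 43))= 2924 / 217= 13.47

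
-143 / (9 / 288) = -4576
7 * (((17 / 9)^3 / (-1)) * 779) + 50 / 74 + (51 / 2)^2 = -3894777499 / 107892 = -36098.85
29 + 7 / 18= 529 / 18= 29.39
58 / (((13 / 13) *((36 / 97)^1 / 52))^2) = 92227018 / 81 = 1138605.16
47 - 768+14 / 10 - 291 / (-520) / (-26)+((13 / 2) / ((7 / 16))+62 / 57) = -3795969677 / 5394480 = -703.68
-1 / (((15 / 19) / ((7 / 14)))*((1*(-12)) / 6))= 19 / 60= 0.32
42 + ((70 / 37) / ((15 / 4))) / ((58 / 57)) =45598 / 1073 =42.50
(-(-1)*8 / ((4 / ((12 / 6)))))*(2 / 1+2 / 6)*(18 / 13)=168 / 13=12.92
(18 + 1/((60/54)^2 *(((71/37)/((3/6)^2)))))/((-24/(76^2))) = -61875039/14200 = -4357.40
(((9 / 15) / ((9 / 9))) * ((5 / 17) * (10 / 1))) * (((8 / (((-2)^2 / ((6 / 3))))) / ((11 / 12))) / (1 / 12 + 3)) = 17280 / 6919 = 2.50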